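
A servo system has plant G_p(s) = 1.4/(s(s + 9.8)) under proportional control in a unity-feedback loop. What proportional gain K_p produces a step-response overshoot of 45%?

From %OS = 100·exp(−πζ/√(1−ζ²)) = 45%, ζ = −ln(0.45)/√(π²+ln²(0.45)) = 0.2463.
Characteristic equation s² + 9.8s + 1.4K_p = 0 gives ζ = 9.8/(2√(1.4K_p)).
Setting ζ = 0.2463: √(1.4K_p) = 9.8/(2·0.2463) = 19.89, so K_p = 395.7/1.4 = 283.

K_p = 283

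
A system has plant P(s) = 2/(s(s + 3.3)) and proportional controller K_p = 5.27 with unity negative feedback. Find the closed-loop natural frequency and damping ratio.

The closed-loop denominator is s(s+3.3) + 5.27·2 = s² + 3.3s + 10.54.
Matching s² + 2ζω_n s + ω_n²: ω_n = √10.54 = 3.247 rad/s and 2ζω_n = 3.3, so ζ = 3.3/(2·3.247) = 0.508.

ω_n = 3.25 rad/s, ζ = 0.508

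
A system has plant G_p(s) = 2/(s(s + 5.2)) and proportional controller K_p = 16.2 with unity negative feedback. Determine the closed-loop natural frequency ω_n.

ω_n = 5.69 rad/s

1 + K_p·G_p(s) = 0 gives s² + 5.2s + 32.4 = 0.
Matching s² + 2ζω_n s + ω_n²: ω_n = √32.4 = 5.692 rad/s and 2ζω_n = 5.2, so ζ = 5.2/(2·5.692) = 0.457.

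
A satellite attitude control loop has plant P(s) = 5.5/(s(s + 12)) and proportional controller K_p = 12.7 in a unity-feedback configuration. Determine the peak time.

The closed-loop denominator s² + 12s + 69.85 gives ω_n = √69.85 = 8.358 and ζ = 12/(2ω_n) = 0.7179.
Damped frequency ω_d = ω_n√(1−ζ²) = 5.818 rad/s, so peak time T_p = π/ω_d = 0.54 s.

T_p = 0.54 s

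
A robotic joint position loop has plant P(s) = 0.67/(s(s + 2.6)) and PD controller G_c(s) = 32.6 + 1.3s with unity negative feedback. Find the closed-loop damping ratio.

ζ = 0.371

Forward path: (32.6 + 1.3s)·0.67/(s(s+2.6)). The closed-loop characteristic equation is s² + (2.6 + 0.67·1.3)s + 0.67·32.6 = 0.
That is s² + 3.471s + 21.84 = 0, so ω_n = 4.674 rad/s and ζ = 3.471/(2·4.674) = 0.3713.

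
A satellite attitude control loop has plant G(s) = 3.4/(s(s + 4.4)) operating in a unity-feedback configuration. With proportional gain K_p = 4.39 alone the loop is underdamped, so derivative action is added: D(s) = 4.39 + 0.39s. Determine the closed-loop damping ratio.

Forward path: (4.39 + 0.39s)·3.4/(s(s+4.4)). The closed-loop characteristic equation is s² + (4.4 + 3.4·0.39)s + 3.4·4.39 = 0.
That is s² + 5.726s + 14.93 = 0, so ω_n = 3.863 rad/s and ζ = 5.726/(2·3.863) = 0.7411.

ζ = 0.741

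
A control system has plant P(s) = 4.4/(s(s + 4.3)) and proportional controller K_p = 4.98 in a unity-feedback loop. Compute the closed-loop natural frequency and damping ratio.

ω_n = 4.68 rad/s, ζ = 0.459

The closed-loop denominator is s(s+4.3) + 4.98·4.4 = s² + 4.3s + 21.91.
So ω_n² = 21.91 ⇒ ω_n = 4.681 rad/s, and ζ = 4.3/(2ω_n) = 0.459.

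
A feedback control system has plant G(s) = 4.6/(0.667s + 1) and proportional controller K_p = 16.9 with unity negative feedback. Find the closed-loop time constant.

Closed loop: T(s) = K_p·G/(1+K_p·G) = 77.74/(0.667s + 1 + 77.74), with pole at s = −(1 + 77.74)/0.667 = −118.1.
Closed-loop time constant τ = 1/118.1 = 0.00847 s.

τ = 0.00847 s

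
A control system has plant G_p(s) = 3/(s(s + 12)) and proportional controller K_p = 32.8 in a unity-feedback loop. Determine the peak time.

From 1 + K_pG_p(s) = 0: s² + 12s + 98.4 = 0 ⇒ ω_n = 9.92, ζ = 0.6049.
Damped frequency ω_d = ω_n√(1−ζ²) = 7.899 rad/s, so peak time T_p = π/ω_d = 0.398 s.

T_p = 0.398 s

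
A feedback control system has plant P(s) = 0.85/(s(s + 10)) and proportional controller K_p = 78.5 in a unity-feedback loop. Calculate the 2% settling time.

Closed-loop characteristic equation: s² + 10s + 66.72 = 0, so ω_n = 8.169 rad/s and ζ = 10/(2·8.169) = 0.6121.
2% settling time T_s ≈ 4/(ζω_n) = 4/5 = 0.8 s.

T_s ≈ 0.8 s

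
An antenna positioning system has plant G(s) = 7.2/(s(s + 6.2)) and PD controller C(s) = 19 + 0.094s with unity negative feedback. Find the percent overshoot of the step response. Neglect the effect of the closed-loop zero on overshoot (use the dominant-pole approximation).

38.1%

Forward path: (19 + 0.094s)·7.2/(s(s+6.2)). The closed-loop characteristic equation is s² + (6.2 + 7.2·0.094)s + 7.2·19 = 0.
That is s² + 6.877s + 136.8 = 0, so ω_n = 11.7 rad/s and ζ = 6.877/(2·11.7) = 0.294.
%OS = 100·exp(−πζ/√(1−ζ²)) = 38.1%.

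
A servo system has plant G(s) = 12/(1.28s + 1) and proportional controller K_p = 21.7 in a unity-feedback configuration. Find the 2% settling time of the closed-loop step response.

T_s ≈ 0.0196 s

Closed loop: T(s) = K_p·G/(1+K_p·G) = 260.4/(1.28s + 1 + 260.4), with pole at s = −(1 + 260.4)/1.28 = −204.2.
τ = 1/204.2 = 0.004897 s, so 2% settling time ≈ 4τ = 0.0196 s.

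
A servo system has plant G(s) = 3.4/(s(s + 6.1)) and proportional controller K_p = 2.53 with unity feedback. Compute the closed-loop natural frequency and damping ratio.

1 + K_p·G(s) = 0 gives s² + 6.1s + 8.602 = 0.
Matching s² + 2ζω_n s + ω_n²: ω_n = √8.602 = 2.933 rad/s and 2ζω_n = 6.1, so ζ = 6.1/(2·2.933) = 1.04.

ω_n = 2.93 rad/s, ζ = 1.04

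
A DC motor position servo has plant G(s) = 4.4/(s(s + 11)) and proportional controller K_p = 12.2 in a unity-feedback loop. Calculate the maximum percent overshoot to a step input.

The closed-loop denominator s² + 11s + 53.68 gives ω_n = √53.68 = 7.327 and ζ = 11/(2ω_n) = 0.7507.
%OS = 100·exp(−πζ/√(1−ζ²)) = 100·exp(−π·0.7507/√0.4365) = 2.82%.

2.82%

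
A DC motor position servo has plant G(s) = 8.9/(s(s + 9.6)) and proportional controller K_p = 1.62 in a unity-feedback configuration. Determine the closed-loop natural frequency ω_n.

The closed-loop denominator is s(s+9.6) + 1.62·8.9 = s² + 9.6s + 14.42.
So ω_n² = 14.42 ⇒ ω_n = 3.797 rad/s, and ζ = 9.6/(2ω_n) = 1.26.

ω_n = 3.8 rad/s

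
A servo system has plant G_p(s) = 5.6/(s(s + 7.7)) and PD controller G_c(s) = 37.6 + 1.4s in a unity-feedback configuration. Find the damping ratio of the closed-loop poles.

Forward path: (37.6 + 1.4s)·5.6/(s(s+7.7)). The closed-loop characteristic equation is s² + (7.7 + 5.6·1.4)s + 5.6·37.6 = 0.
That is s² + 15.54s + 210.6 = 0, so ω_n = 14.51 rad/s and ζ = 15.54/(2·14.51) = 0.5355.

ζ = 0.535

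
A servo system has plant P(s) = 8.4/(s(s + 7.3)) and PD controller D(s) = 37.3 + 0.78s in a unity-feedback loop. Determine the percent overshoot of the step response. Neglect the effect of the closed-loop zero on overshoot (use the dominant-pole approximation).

Forward path: (37.3 + 0.78s)·8.4/(s(s+7.3)). The closed-loop characteristic equation is s² + (7.3 + 8.4·0.78)s + 8.4·37.3 = 0.
That is s² + 13.85s + 313.3 = 0, so ω_n = 17.7 rad/s and ζ = 13.85/(2·17.7) = 0.3913.
%OS = 100·exp(−πζ/√(1−ζ²)) = 26.3%.

26.3%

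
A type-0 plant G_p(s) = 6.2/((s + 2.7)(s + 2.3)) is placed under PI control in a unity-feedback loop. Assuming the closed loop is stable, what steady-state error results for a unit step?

0

The PI controller's integrator makes the forward path type 1, so e_ss to a step is zero.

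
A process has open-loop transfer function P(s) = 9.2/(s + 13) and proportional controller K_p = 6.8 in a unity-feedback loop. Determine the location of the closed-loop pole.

Closed-loop transfer function: T(s) = K_p·P(s)/(1 + K_p·P(s)) = 62.56/(s + 13 + 62.56) = 62.56/(s + 75.56).
The closed-loop pole is at s = −75.56.

s = -75.56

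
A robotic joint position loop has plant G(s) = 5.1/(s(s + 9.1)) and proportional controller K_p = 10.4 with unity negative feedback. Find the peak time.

Closed-loop characteristic equation: s² + 9.1s + 53.04 = 0, so ω_n = 7.283 rad/s and ζ = 9.1/(2·7.283) = 0.6248.
Damped frequency ω_d = ω_n√(1−ζ²) = 5.687 rad/s, so peak time T_p = π/ω_d = 0.552 s.

T_p = 0.552 s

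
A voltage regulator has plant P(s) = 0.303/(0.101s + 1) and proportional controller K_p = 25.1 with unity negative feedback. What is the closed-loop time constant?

Closed loop: T(s) = K_p·P/(1+K_p·P) = 7.605/(0.101s + 1 + 7.605), with pole at s = −(1 + 7.605)/0.101 = −85.2.
Closed-loop time constant τ = 1/85.2 = 0.0117 s.

τ = 0.0117 s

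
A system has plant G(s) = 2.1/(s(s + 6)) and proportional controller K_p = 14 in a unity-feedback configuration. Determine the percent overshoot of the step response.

12.4%

Closed-loop characteristic equation: s² + 6s + 29.4 = 0, so ω_n = 5.422 rad/s and ζ = 6/(2·5.422) = 0.5533.
%OS = 100·exp(−πζ/√(1−ζ²)) = 100·exp(−π·0.5533/√0.6939) = 12.4%.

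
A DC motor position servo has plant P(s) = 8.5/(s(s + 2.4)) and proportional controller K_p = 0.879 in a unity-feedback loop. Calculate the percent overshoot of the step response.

Closed-loop characteristic equation: s² + 2.4s + 7.471 = 0, so ω_n = 2.733 rad/s and ζ = 2.4/(2·2.733) = 0.439.
%OS = 100·exp(−πζ/√(1−ζ²)) = 100·exp(−π·0.439/√0.8073) = 21.5%.

21.5%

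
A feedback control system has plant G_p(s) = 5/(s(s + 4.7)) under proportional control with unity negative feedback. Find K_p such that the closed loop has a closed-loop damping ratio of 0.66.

Closed-loop characteristic equation: s² + 4.7s + K_p·5 = 0.
So ω_n = √(5K_p) and 2ζω_n = 4.7, giving ζ = 4.7/(2√(5K_p)).
Setting ζ = 0.66: √(5K_p) = 4.7/(2·0.66) = 3.561, so K_p = 12.68/5 = 2.54.

K_p = 2.54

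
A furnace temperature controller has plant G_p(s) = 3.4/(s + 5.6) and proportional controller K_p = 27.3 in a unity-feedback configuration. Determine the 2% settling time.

Closed-loop transfer function: T(s) = K_p·G_p(s)/(1 + K_p·G_p(s)) = 92.82/(s + 5.6 + 92.82) = 92.82/(s + 98.42).
Time constant τ = 1/98.42 = 0.01016 s, so the 2% settling time is about 4τ = 0.0406 s.

T_s ≈ 0.0406 s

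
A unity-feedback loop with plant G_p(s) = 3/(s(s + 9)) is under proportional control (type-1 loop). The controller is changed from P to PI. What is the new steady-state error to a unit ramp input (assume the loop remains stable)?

The integrator raises the loop to type 2, so K_v → ∞ and e_ss to a ramp is zero.

0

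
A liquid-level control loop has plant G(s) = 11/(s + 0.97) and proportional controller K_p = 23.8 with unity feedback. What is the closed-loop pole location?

Closed-loop transfer function: T(s) = K_p·G(s)/(1 + K_p·G(s)) = 261.8/(s + 0.97 + 261.8) = 261.8/(s + 262.8).
The closed-loop pole is at s = −262.8.

s = -262.8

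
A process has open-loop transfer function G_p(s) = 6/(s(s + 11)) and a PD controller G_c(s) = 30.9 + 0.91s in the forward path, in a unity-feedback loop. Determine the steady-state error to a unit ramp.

The loop has one pole at the origin (type 1). Velocity error constant K_v = lim_{s→0} s·G_c(s)G_p(s) = 30.9·6/11 = 16.85.
Steady-state error to a unit ramp: e_ss = 1/K_v = 0.0593.

0.0593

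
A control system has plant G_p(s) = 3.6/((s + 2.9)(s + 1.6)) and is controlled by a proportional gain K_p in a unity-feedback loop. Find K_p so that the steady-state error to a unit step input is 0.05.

The loop is type 0, so e_ss(step) = 1/(1 + K_pos) with K_pos = K_p·G_p(0).
G_p(0) = 0.7759. Require 1/(1 + K_p·0.7759) = 0.05, so 1 + 0.7759·K_p = 20.
K_p = (20 − 1)/0.7759 = 24.5.

K_p = 24.5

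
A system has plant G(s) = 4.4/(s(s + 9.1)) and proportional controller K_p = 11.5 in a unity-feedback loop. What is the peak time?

T_p = 0.575 s

From 1 + K_pG(s) = 0: s² + 9.1s + 50.6 = 0 ⇒ ω_n = 7.113, ζ = 0.6396.
Damped frequency ω_d = ω_n√(1−ζ²) = 5.468 rad/s, so peak time T_p = π/ω_d = 0.575 s.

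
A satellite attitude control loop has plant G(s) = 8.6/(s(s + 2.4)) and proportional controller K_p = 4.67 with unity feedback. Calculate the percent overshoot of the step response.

54.6%

From 1 + K_pG(s) = 0: s² + 2.4s + 40.16 = 0 ⇒ ω_n = 6.337, ζ = 0.1894.
%OS = 100·exp(−πζ/√(1−ζ²)) = 100·exp(−π·0.1894/√0.9641) = 54.6%.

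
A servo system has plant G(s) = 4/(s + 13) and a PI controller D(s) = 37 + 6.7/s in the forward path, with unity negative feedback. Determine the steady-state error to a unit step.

The open loop D(s)G(s) has a pole at the origin (type 1), so the static position error constant is infinite and e_ss = 1/(1+∞) = 0.

0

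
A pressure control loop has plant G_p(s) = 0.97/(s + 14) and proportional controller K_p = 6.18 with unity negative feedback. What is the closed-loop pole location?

s = -19.99

Closed-loop transfer function: T(s) = K_p·G_p(s)/(1 + K_p·G_p(s)) = 5.995/(s + 14 + 5.995) = 5.995/(s + 19.99).
The closed-loop pole is at s = −19.99.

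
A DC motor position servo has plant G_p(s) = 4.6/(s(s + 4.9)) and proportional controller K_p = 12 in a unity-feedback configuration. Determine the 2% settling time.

Closed-loop characteristic equation: s² + 4.9s + 55.2 = 0, so ω_n = 7.43 rad/s and ζ = 4.9/(2·7.43) = 0.3298.
2% settling time T_s ≈ 4/(ζω_n) = 4/2.45 = 1.63 s.

T_s ≈ 1.63 s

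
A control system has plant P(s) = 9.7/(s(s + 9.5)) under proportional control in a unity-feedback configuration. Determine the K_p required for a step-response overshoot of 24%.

K_p = 13.6

From %OS = 100·exp(−πζ/√(1−ζ²)) = 24%, ζ = −ln(0.24)/√(π²+ln²(0.24)) = 0.4136.
Characteristic equation s² + 9.5s + 9.7K_p = 0 gives ζ = 9.5/(2√(9.7K_p)).
Setting ζ = 0.4136: √(9.7K_p) = 9.5/(2·0.4136) = 11.48, so K_p = 131.9/9.7 = 13.6.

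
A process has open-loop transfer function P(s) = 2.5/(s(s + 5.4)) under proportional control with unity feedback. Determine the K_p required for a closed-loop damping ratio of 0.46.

K_p = 13.8

Closed-loop characteristic equation: s² + 5.4s + K_p·2.5 = 0.
So ω_n = √(2.5K_p) and 2ζω_n = 5.4, giving ζ = 5.4/(2√(2.5K_p)).
Setting ζ = 0.46: √(2.5K_p) = 5.4/(2·0.46) = 5.87, so K_p = 34.45/2.5 = 13.8.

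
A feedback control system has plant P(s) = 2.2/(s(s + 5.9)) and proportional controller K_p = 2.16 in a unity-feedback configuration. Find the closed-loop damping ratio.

ζ = 1.35

With unity feedback the closed-loop characteristic equation is s² + 5.9s + 2.16·2.2 = s² + 5.9s + 4.752 = 0.
Matching s² + 2ζω_n s + ω_n²: ω_n = √4.752 = 2.18 rad/s and 2ζω_n = 5.9, so ζ = 5.9/(2·2.18) = 1.35.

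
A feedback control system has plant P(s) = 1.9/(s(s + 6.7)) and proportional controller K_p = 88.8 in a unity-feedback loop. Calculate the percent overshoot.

43.2%

Closed-loop characteristic equation: s² + 6.7s + 168.7 = 0, so ω_n = 12.99 rad/s and ζ = 6.7/(2·12.99) = 0.2579.
%OS = 100·exp(−πζ/√(1−ζ²)) = 100·exp(−π·0.2579/√0.9335) = 43.2%.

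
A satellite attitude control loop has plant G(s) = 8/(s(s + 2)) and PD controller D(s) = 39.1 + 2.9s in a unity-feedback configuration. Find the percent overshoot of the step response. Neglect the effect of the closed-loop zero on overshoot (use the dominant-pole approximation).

4.12%

Forward path: (39.1 + 2.9s)·8/(s(s+2)). The closed-loop characteristic equation is s² + (2 + 8·2.9)s + 8·39.1 = 0.
That is s² + 25.2s + 312.8 = 0, so ω_n = 17.69 rad/s and ζ = 25.2/(2·17.69) = 0.7124.
%OS = 100·exp(−πζ/√(1−ζ²)) = 4.12%.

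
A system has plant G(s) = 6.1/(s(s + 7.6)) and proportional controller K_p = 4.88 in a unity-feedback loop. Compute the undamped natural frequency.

ω_n = 5.46 rad/s

The closed-loop denominator is s(s+7.6) + 4.88·6.1 = s² + 7.6s + 29.77.
So ω_n² = 29.77 ⇒ ω_n = 5.456 rad/s, and ζ = 7.6/(2ω_n) = 0.696.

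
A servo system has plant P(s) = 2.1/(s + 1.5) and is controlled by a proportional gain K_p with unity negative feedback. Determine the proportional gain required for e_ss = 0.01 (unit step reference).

The loop is type 0, so e_ss(step) = 1/(1 + K_pos) with K_pos = K_p·P(0).
P(0) = 1.4. Require 1/(1 + K_p·1.4) = 0.01, so 1 + 1.4·K_p = 100.
K_p = (100 − 1)/1.4 = 70.7.

K_p = 70.7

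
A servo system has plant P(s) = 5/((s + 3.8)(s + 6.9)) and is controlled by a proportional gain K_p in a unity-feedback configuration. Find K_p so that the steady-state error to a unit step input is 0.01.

The loop is type 0, so e_ss(step) = 1/(1 + K_pos) with K_pos = K_p·P(0).
P(0) = 0.1907. Require 1/(1 + K_p·0.1907) = 0.01, so 1 + 0.1907·K_p = 100.
K_p = (100 − 1)/0.1907 = 519.

K_p = 519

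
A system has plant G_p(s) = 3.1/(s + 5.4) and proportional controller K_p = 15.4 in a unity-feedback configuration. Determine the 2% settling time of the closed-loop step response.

T_s ≈ 0.0753 s

Closed-loop transfer function: T(s) = K_p·G_p(s)/(1 + K_p·G_p(s)) = 47.74/(s + 5.4 + 47.74) = 47.74/(s + 53.14).
Time constant τ = 1/53.14 = 0.01882 s, so the 2% settling time is about 4τ = 0.0753 s.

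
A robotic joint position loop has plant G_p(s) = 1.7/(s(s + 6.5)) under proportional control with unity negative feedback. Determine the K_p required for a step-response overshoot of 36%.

K_p = 65

From %OS = 100·exp(−πζ/√(1−ζ²)) = 36%, ζ = −ln(0.36)/√(π²+ln²(0.36)) = 0.3093.
Characteristic equation s² + 6.5s + 1.7K_p = 0 gives ζ = 6.5/(2√(1.7K_p)).
Setting ζ = 0.3093: √(1.7K_p) = 6.5/(2·0.3093) = 10.51, so K_p = 110.4/1.7 = 65.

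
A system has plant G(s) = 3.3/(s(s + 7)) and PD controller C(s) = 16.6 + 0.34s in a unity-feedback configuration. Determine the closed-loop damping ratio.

Forward path: (16.6 + 0.34s)·3.3/(s(s+7)). The closed-loop characteristic equation is s² + (7 + 3.3·0.34)s + 3.3·16.6 = 0.
That is s² + 8.122s + 54.78 = 0, so ω_n = 7.401 rad/s and ζ = 8.122/(2·7.401) = 0.5487.

ζ = 0.549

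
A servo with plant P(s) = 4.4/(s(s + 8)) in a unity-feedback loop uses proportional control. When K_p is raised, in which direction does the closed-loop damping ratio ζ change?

ζ = 8/(2√(4.4K_p)); increasing K_p raises the denominator, so ζ falls.

decrease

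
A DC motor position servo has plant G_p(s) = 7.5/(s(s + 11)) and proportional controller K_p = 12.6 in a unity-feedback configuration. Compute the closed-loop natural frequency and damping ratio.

ω_n = 9.72 rad/s, ζ = 0.566

With unity feedback the closed-loop characteristic equation is s² + 11s + 12.6·7.5 = s² + 11s + 94.5 = 0.
Matching s² + 2ζω_n s + ω_n²: ω_n = √94.5 = 9.721 rad/s and 2ζω_n = 11, so ζ = 11/(2·9.721) = 0.566.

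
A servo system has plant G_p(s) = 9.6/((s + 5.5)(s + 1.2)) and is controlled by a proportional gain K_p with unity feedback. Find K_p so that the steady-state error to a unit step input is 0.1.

K_p = 6.19

For a type-0 loop with proportional control, e_ss = 1/(1 + K_p·G_p(0)).
G_p(0) = 1.455. Require 1/(1 + K_p·1.455) = 0.1, so 1 + 1.455·K_p = 10.
K_p = (10 − 1)/1.455 = 6.19.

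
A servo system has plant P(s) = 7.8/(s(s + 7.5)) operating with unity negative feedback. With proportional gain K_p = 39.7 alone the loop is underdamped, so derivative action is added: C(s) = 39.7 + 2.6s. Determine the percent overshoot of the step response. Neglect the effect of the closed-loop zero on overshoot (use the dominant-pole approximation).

1.76%

Forward path: (39.7 + 2.6s)·7.8/(s(s+7.5)). The closed-loop characteristic equation is s² + (7.5 + 7.8·2.6)s + 7.8·39.7 = 0.
That is s² + 27.78s + 309.7 = 0, so ω_n = 17.6 rad/s and ζ = 27.78/(2·17.6) = 0.7893.
%OS = 100·exp(−πζ/√(1−ζ²)) = 1.76%.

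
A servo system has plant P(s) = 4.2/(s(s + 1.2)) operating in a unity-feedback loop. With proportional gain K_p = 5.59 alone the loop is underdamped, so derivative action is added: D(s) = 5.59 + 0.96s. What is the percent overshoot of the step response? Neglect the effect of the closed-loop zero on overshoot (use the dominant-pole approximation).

13.3%

Forward path: (5.59 + 0.96s)·4.2/(s(s+1.2)). The closed-loop characteristic equation is s² + (1.2 + 4.2·0.96)s + 4.2·5.59 = 0.
That is s² + 5.232s + 23.48 = 0, so ω_n = 4.845 rad/s and ζ = 5.232/(2·4.845) = 0.5399.
%OS = 100·exp(−πζ/√(1−ζ²)) = 13.3%.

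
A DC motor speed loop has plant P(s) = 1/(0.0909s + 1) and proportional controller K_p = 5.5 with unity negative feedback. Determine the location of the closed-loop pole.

Closed loop: T(s) = K_p·P/(1+K_p·P) = 5.5/(0.0909s + 1 + 5.5), with pole at s = −(1 + 5.5)/0.0909 = −71.51.

s = -71.51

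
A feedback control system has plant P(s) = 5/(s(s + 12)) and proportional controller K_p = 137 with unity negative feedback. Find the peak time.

Closed-loop characteristic equation: s² + 12s + 685 = 0, so ω_n = 26.17 rad/s and ζ = 12/(2·26.17) = 0.2292.
Damped frequency ω_d = ω_n√(1−ζ²) = 25.48 rad/s, so peak time T_p = π/ω_d = 0.123 s.

T_p = 0.123 s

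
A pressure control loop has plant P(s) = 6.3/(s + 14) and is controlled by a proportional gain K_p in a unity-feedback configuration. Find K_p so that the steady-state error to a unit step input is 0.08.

For a type-0 loop with proportional control, e_ss = 1/(1 + K_p·P(0)).
P(0) = 0.45. Require 1/(1 + K_p·0.45) = 0.08, so 1 + 0.45·K_p = 12.5.
K_p = (12.5 − 1)/0.45 = 25.6.

K_p = 25.6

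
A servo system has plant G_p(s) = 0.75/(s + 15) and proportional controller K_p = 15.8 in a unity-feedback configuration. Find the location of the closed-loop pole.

s = -26.85

Closed-loop transfer function: T(s) = K_p·G_p(s)/(1 + K_p·G_p(s)) = 11.85/(s + 15 + 11.85) = 11.85/(s + 26.85).
The closed-loop pole is at s = −26.85.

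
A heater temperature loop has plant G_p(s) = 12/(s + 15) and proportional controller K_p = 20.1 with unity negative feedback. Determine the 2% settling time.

Closed-loop transfer function: T(s) = K_p·G_p(s)/(1 + K_p·G_p(s)) = 241.2/(s + 15 + 241.2) = 241.2/(s + 256.2).
Time constant τ = 1/256.2 = 0.003903 s, so the 2% settling time is about 4τ = 0.0156 s.

T_s ≈ 0.0156 s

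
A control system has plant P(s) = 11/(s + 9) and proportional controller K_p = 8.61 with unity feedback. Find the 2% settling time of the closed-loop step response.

T_s ≈ 0.0386 s

Closed-loop transfer function: T(s) = K_p·P(s)/(1 + K_p·P(s)) = 94.71/(s + 9 + 94.71) = 94.71/(s + 103.7).
Time constant τ = 1/103.7 = 0.009642 s, so the 2% settling time is about 4τ = 0.0386 s.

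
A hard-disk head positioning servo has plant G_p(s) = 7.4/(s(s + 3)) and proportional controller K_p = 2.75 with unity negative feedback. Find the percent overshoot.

From 1 + K_pG_p(s) = 0: s² + 3s + 20.35 = 0 ⇒ ω_n = 4.511, ζ = 0.3325.
%OS = 100·exp(−πζ/√(1−ζ²)) = 100·exp(−π·0.3325/√0.8894) = 33%.

33%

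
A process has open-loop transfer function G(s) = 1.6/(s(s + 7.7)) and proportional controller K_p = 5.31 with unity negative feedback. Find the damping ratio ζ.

The closed-loop denominator is s(s+7.7) + 5.31·1.6 = s² + 7.7s + 8.496.
Matching s² + 2ζω_n s + ω_n²: ω_n = √8.496 = 2.915 rad/s and 2ζω_n = 7.7, so ζ = 7.7/(2·2.915) = 1.32.

ζ = 1.32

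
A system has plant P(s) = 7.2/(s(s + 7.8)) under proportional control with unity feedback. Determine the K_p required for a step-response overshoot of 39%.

From %OS = 100·exp(−πζ/√(1−ζ²)) = 39%, ζ = −ln(0.39)/√(π²+ln²(0.39)) = 0.2871.
Characteristic equation s² + 7.8s + 7.2K_p = 0 gives ζ = 7.8/(2√(7.2K_p)).
Setting ζ = 0.2871: √(7.2K_p) = 7.8/(2·0.2871) = 13.58, so K_p = 184.5/7.2 = 25.6.

K_p = 25.6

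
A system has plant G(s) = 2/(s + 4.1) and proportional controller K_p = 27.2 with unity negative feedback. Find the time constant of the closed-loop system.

Closed-loop transfer function: T(s) = K_p·G(s)/(1 + K_p·G(s)) = 54.4/(s + 4.1 + 54.4) = 54.4/(s + 58.5).
Time constant τ = 1/58.5 = 0.0171 s.

τ = 0.0171 s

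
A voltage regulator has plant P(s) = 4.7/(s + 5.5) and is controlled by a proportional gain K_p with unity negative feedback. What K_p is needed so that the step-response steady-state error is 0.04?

Steady-state error for a unit step on this type-0 loop is 1/(1 + K_p·P(0)).
P(0) = 0.8545. Require 1/(1 + K_p·0.8545) = 0.04, so 1 + 0.8545·K_p = 25.
K_p = (25 − 1)/0.8545 = 28.1.

K_p = 28.1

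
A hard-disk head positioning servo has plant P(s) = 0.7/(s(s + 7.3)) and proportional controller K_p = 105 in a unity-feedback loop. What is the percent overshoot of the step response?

22.8%

From 1 + K_pP(s) = 0: s² + 7.3s + 73.5 = 0 ⇒ ω_n = 8.573, ζ = 0.4257.
%OS = 100·exp(−πζ/√(1−ζ²)) = 100·exp(−π·0.4257/√0.8187) = 22.8%.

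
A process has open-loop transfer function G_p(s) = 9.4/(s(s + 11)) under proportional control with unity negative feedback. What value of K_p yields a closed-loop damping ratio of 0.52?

K_p = 11.9

Closed-loop characteristic equation: s² + 11s + K_p·9.4 = 0.
So ω_n = √(9.4K_p) and 2ζω_n = 11, giving ζ = 11/(2√(9.4K_p)).
Setting ζ = 0.52: √(9.4K_p) = 11/(2·0.52) = 10.58, so K_p = 111.9/9.4 = 11.9.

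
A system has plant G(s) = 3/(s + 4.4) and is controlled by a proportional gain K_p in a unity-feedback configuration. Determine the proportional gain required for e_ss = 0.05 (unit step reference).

Steady-state error for a unit step on this type-0 loop is 1/(1 + K_p·G(0)).
G(0) = 0.6818. Require 1/(1 + K_p·0.6818) = 0.05, so 1 + 0.6818·K_p = 20.
K_p = (20 − 1)/0.6818 = 27.9.

K_p = 27.9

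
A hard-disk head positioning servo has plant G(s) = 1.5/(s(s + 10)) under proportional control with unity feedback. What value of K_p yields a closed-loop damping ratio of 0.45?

K_p = 82.3

Closed-loop characteristic equation: s² + 10s + K_p·1.5 = 0.
So ω_n = √(1.5K_p) and 2ζω_n = 10, giving ζ = 10/(2√(1.5K_p)).
Setting ζ = 0.45: √(1.5K_p) = 10/(2·0.45) = 11.11, so K_p = 123.5/1.5 = 82.3.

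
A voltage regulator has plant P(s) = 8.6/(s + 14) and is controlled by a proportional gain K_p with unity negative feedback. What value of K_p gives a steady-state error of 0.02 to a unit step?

For a type-0 loop with proportional control, e_ss = 1/(1 + K_p·P(0)).
P(0) = 0.6143. Require 1/(1 + K_p·0.6143) = 0.02, so 1 + 0.6143·K_p = 50.
K_p = (50 − 1)/0.6143 = 79.8.

K_p = 79.8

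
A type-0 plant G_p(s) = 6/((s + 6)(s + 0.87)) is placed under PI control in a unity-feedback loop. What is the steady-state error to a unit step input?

The PI controller's integrator makes the forward path type 1, so e_ss to a step is zero.

0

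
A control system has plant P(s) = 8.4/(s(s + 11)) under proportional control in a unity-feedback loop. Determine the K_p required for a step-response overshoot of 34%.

From %OS = 100·exp(−πζ/√(1−ζ²)) = 34%, ζ = −ln(0.34)/√(π²+ln²(0.34)) = 0.3248.
Characteristic equation s² + 11s + 8.4K_p = 0 gives ζ = 11/(2√(8.4K_p)).
Setting ζ = 0.3248: √(8.4K_p) = 11/(2·0.3248) = 16.93, so K_p = 286.8/8.4 = 34.1.

K_p = 34.1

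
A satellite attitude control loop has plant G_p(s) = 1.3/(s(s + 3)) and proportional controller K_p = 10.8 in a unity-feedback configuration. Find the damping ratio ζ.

ζ = 0.4

With unity feedback the closed-loop characteristic equation is s² + 3s + 10.8·1.3 = s² + 3s + 14.04 = 0.
Matching s² + 2ζω_n s + ω_n²: ω_n = √14.04 = 3.747 rad/s and 2ζω_n = 3, so ζ = 3/(2·3.747) = 0.4.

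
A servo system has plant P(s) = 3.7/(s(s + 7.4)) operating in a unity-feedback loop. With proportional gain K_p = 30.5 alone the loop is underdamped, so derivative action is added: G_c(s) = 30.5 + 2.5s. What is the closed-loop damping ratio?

ζ = 0.784

Forward path: (30.5 + 2.5s)·3.7/(s(s+7.4)). The closed-loop characteristic equation is s² + (7.4 + 3.7·2.5)s + 3.7·30.5 = 0.
That is s² + 16.65s + 112.9 = 0, so ω_n = 10.62 rad/s and ζ = 16.65/(2·10.62) = 0.7837.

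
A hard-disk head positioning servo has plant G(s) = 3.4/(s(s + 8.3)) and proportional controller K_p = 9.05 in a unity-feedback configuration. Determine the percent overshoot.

The closed-loop denominator s² + 8.3s + 30.77 gives ω_n = √30.77 = 5.547 and ζ = 8.3/(2ω_n) = 0.7481.
%OS = 100·exp(−πζ/√(1−ζ²)) = 100·exp(−π·0.7481/√0.4403) = 2.9%.

2.9%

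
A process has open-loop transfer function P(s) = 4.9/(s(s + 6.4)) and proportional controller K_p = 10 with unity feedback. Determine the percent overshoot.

19.9%

From 1 + K_pP(s) = 0: s² + 6.4s + 49 = 0 ⇒ ω_n = 7, ζ = 0.4571.
%OS = 100·exp(−πζ/√(1−ζ²)) = 100·exp(−π·0.4571/√0.791) = 19.9%.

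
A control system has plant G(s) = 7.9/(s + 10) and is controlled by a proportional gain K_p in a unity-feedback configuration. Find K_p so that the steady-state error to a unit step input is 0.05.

K_p = 24.1

For a type-0 loop with proportional control, e_ss = 1/(1 + K_p·G(0)).
G(0) = 0.79. Require 1/(1 + K_p·0.79) = 0.05, so 1 + 0.79·K_p = 20.
K_p = (20 − 1)/0.79 = 24.1.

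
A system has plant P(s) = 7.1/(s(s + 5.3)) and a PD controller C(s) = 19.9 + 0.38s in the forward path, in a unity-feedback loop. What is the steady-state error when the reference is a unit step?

The open loop C(s)P(s) has a pole at the origin (type 1), so the static position error constant is infinite and e_ss = 1/(1+∞) = 0.

0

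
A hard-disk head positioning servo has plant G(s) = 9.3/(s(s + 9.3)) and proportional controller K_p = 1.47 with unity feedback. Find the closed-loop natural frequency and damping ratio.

ω_n = 3.7 rad/s, ζ = 1.26

With unity feedback the closed-loop characteristic equation is s² + 9.3s + 1.47·9.3 = s² + 9.3s + 13.67 = 0.
Matching s² + 2ζω_n s + ω_n²: ω_n = √13.67 = 3.697 rad/s and 2ζω_n = 9.3, so ζ = 9.3/(2·3.697) = 1.26.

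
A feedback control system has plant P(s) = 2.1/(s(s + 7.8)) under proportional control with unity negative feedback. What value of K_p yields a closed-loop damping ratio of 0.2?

K_p = 181

Closed-loop characteristic equation: s² + 7.8s + K_p·2.1 = 0.
So ω_n = √(2.1K_p) and 2ζω_n = 7.8, giving ζ = 7.8/(2√(2.1K_p)).
Setting ζ = 0.2: √(2.1K_p) = 7.8/(2·0.2) = 19.5, so K_p = 380.2/2.1 = 181.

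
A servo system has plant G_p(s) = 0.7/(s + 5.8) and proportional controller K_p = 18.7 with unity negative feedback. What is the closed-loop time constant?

τ = 0.0529 s

Closed-loop transfer function: T(s) = K_p·G_p(s)/(1 + K_p·G_p(s)) = 13.09/(s + 5.8 + 13.09) = 13.09/(s + 18.89).
Time constant τ = 1/18.89 = 0.0529 s.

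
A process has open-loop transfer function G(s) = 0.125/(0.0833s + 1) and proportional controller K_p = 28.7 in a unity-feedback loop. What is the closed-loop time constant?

Closed loop: T(s) = K_p·G/(1+K_p·G) = 3.587/(0.0833s + 1 + 3.587), with pole at s = −(1 + 3.587)/0.0833 = −55.07.
Closed-loop time constant τ = 1/55.07 = 0.0182 s.

τ = 0.0182 s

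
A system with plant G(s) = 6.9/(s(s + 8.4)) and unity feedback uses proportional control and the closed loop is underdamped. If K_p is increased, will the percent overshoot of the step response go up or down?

ζ = 8.4/(2√(6.9K_p)) decreases as K_p grows; lower damping means more overshoot.

increase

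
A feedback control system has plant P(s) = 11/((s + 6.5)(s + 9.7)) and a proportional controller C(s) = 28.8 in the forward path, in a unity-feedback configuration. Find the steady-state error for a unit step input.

0.166

The loop is type 0. Static position error constant K_pos = C(0)·P(0) = 28.8·0.1745 = 5.025.
Steady-state error to a unit step: e_ss = 1/(1+K_pos) = 1/6.025 = 0.166.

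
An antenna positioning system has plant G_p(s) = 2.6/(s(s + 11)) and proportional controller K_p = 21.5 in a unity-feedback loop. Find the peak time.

The closed-loop denominator s² + 11s + 55.9 gives ω_n = √55.9 = 7.477 and ζ = 11/(2ω_n) = 0.7356.
Damped frequency ω_d = ω_n√(1−ζ²) = 5.065 rad/s, so peak time T_p = π/ω_d = 0.62 s.

T_p = 0.62 s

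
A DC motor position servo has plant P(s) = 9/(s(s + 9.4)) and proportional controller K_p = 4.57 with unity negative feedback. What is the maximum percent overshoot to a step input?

From 1 + K_pP(s) = 0: s² + 9.4s + 41.13 = 0 ⇒ ω_n = 6.413, ζ = 0.7329.
%OS = 100·exp(−πζ/√(1−ζ²)) = 100·exp(−π·0.7329/√0.4629) = 3.39%.

3.39%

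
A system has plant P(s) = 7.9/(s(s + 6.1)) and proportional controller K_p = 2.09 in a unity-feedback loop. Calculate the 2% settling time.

Closed-loop characteristic equation: s² + 6.1s + 16.51 = 0, so ω_n = 4.063 rad/s and ζ = 6.1/(2·4.063) = 0.7506.
2% settling time T_s ≈ 4/(ζω_n) = 4/3.05 = 1.31 s.

T_s ≈ 1.31 s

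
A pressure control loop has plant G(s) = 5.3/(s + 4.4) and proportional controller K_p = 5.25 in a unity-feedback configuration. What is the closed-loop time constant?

τ = 0.031 s

Closed-loop transfer function: T(s) = K_p·G(s)/(1 + K_p·G(s)) = 27.82/(s + 4.4 + 27.82) = 27.82/(s + 32.23).
Time constant τ = 1/32.23 = 0.031 s.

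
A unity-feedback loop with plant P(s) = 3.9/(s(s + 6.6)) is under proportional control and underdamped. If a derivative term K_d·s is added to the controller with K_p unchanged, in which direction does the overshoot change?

The derivative term adds K·K_d to the s-coefficient of the characteristic equation, raising 2ζω_n while ω_n is unchanged; ζ increases, so overshoot decreases.

decrease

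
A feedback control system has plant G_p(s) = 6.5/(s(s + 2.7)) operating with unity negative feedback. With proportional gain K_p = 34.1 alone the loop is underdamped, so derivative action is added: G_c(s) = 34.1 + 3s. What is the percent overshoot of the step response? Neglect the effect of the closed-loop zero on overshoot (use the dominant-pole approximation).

2.98%

Forward path: (34.1 + 3s)·6.5/(s(s+2.7)). The closed-loop characteristic equation is s² + (2.7 + 6.5·3)s + 6.5·34.1 = 0.
That is s² + 22.2s + 221.7 = 0, so ω_n = 14.89 rad/s and ζ = 22.2/(2·14.89) = 0.7456.
%OS = 100·exp(−πζ/√(1−ζ²)) = 2.98%.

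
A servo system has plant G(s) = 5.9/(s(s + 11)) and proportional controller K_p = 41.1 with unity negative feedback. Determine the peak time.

T_p = 0.216 s

From 1 + K_pG(s) = 0: s² + 11s + 242.5 = 0 ⇒ ω_n = 15.57, ζ = 0.3532.
Damped frequency ω_d = ω_n√(1−ζ²) = 14.57 rad/s, so peak time T_p = π/ω_d = 0.216 s.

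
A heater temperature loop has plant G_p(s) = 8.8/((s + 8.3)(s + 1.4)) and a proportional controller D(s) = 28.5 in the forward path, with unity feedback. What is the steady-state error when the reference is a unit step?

0.0443

The loop is type 0. Static position error constant K_pos = D(0)·G_p(0) = 28.5·0.7573 = 21.58.
Steady-state error to a unit step: e_ss = 1/(1+K_pos) = 1/22.58 = 0.0443.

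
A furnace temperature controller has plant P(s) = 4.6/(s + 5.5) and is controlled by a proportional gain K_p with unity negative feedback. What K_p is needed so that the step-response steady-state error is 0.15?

K_p = 6.78

For a type-0 loop with proportional control, e_ss = 1/(1 + K_p·P(0)).
P(0) = 0.8364. Require 1/(1 + K_p·0.8364) = 0.15, so 1 + 0.8364·K_p = 6.667.
K_p = (6.667 − 1)/0.8364 = 6.78.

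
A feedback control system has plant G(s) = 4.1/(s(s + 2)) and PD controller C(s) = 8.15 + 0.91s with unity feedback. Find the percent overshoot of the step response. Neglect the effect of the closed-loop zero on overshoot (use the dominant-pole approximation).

Forward path: (8.15 + 0.91s)·4.1/(s(s+2)). The closed-loop characteristic equation is s² + (2 + 4.1·0.91)s + 4.1·8.15 = 0.
That is s² + 5.731s + 33.41 = 0, so ω_n = 5.781 rad/s and ζ = 5.731/(2·5.781) = 0.4957.
%OS = 100·exp(−πζ/√(1−ζ²)) = 16.6%.

16.6%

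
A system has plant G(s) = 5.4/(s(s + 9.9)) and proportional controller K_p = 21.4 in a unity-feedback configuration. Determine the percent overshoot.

19.6%

Closed-loop characteristic equation: s² + 9.9s + 115.6 = 0, so ω_n = 10.75 rad/s and ζ = 9.9/(2·10.75) = 0.4605.
%OS = 100·exp(−πζ/√(1−ζ²)) = 100·exp(−π·0.4605/√0.788) = 19.6%.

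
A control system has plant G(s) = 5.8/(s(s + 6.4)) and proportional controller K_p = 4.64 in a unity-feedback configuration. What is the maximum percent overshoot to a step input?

8.53%

From 1 + K_pG(s) = 0: s² + 6.4s + 26.91 = 0 ⇒ ω_n = 5.188, ζ = 0.6168.
%OS = 100·exp(−πζ/√(1−ζ²)) = 100·exp(−π·0.6168/√0.6195) = 8.53%.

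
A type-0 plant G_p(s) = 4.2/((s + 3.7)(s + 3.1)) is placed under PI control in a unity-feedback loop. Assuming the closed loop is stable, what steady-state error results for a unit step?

0

The PI controller's integrator makes the forward path type 1, so e_ss to a step is zero.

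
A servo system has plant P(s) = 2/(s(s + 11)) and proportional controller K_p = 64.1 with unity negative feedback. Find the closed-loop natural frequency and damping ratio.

ω_n = 11.3 rad/s, ζ = 0.486

With unity feedback the closed-loop characteristic equation is s² + 11s + 64.1·2 = s² + 11s + 128.2 = 0.
Matching s² + 2ζω_n s + ω_n²: ω_n = √128.2 = 11.32 rad/s and 2ζω_n = 11, so ζ = 11/(2·11.32) = 0.486.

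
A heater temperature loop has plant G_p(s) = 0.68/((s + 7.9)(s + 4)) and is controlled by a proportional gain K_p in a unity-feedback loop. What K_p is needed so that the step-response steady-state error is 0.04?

K_p = 1120

For a type-0 loop with proportional control, e_ss = 1/(1 + K_p·G_p(0)).
G_p(0) = 0.02152. Require 1/(1 + K_p·0.02152) = 0.04, so 1 + 0.02152·K_p = 25.
K_p = (25 − 1)/0.02152 = 1120.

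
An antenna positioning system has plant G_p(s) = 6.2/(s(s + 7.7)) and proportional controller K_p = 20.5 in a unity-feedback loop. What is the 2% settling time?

The closed-loop denominator s² + 7.7s + 127.1 gives ω_n = √127.1 = 11.27 and ζ = 7.7/(2ω_n) = 0.3415.
2% settling time T_s ≈ 4/(ζω_n) = 4/3.85 = 1.04 s.

T_s ≈ 1.04 s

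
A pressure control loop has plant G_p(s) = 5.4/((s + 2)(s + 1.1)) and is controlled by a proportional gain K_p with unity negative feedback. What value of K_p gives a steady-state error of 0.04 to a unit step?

Steady-state error for a unit step on this type-0 loop is 1/(1 + K_p·G_p(0)).
G_p(0) = 2.455. Require 1/(1 + K_p·2.455) = 0.04, so 1 + 2.455·K_p = 25.
K_p = (25 − 1)/2.455 = 9.78.

K_p = 9.78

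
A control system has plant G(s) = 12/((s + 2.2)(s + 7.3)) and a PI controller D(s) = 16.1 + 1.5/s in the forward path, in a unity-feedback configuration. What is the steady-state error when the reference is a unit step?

0

The open loop D(s)G(s) has a pole at the origin (type 1), so the static position error constant is infinite and e_ss = 1/(1+∞) = 0.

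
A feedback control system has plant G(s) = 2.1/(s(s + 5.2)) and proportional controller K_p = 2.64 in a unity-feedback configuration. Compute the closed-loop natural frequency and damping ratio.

ω_n = 2.35 rad/s, ζ = 1.1

The closed-loop denominator is s(s+5.2) + 2.64·2.1 = s² + 5.2s + 5.544.
So ω_n² = 5.544 ⇒ ω_n = 2.355 rad/s, and ζ = 5.2/(2ω_n) = 1.1.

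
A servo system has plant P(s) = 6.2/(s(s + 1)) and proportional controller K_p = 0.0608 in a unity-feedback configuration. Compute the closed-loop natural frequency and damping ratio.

ω_n = 0.614 rad/s, ζ = 0.814

1 + K_p·P(s) = 0 gives s² + 1s + 0.377 = 0.
Matching s² + 2ζω_n s + ω_n²: ω_n = √0.377 = 0.614 rad/s and 2ζω_n = 1, so ζ = 1/(2·0.614) = 0.814.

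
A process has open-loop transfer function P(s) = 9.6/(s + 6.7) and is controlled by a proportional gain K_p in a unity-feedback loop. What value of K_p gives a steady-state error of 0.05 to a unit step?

K_p = 13.3

The loop is type 0, so e_ss(step) = 1/(1 + K_pos) with K_pos = K_p·P(0).
P(0) = 1.433. Require 1/(1 + K_p·1.433) = 0.05, so 1 + 1.433·K_p = 20.
K_p = (20 − 1)/1.433 = 13.3.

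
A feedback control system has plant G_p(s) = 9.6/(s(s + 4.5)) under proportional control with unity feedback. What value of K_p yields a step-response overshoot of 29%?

From %OS = 100·exp(−πζ/√(1−ζ²)) = 29%, ζ = −ln(0.29)/√(π²+ln²(0.29)) = 0.3666.
Characteristic equation s² + 4.5s + 9.6K_p = 0 gives ζ = 4.5/(2√(9.6K_p)).
Setting ζ = 0.3666: √(9.6K_p) = 4.5/(2·0.3666) = 6.138, so K_p = 37.67/9.6 = 3.92.

K_p = 3.92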